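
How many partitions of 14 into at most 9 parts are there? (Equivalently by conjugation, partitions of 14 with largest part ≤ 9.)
p(14, parts ≤ 9) = 123

Partitions of 14 with all parts ≤ 9: 9+5, 9+4+1, 9+3+2, 9+3+1+1, 9+2+2+1, 9+2+1+1+1, 9+1+1+1+1+1, 8+6, 8+5+1, 8+4+2, 8+4+1+1, 8+3+3, 8+3+2+1, 8+3+1+1+1, 8+2+2+2, 8+2+2+1+1, 8+2+1+1+1+1, 8+1+1+1+1+1+1, 7+7, 7+6+1, 7+5+2, 7+5+1+1, 7+4+3, 7+4+2+1, 7+4+1+1+1, 7+3+3+1, 7+3+2+2, 7+3+2+1+1, 7+3+1+1+1+1, 7+2+2+2+1, … (123 total). Count = 123.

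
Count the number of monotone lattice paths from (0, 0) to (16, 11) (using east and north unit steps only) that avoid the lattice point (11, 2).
Number of paths = 12881739

Total paths from (0, 0) to (16, 11): C(27, 16) = 13037895. Paths through (11, 2): (paths (0, 0) → (11, 2)) × (paths (11, 2) → (16, 11)) = C(13, 11) · C(14, 5) = 78 · 2002 = 156156. Avoidance count = 13037895 − 156156 = 12881739.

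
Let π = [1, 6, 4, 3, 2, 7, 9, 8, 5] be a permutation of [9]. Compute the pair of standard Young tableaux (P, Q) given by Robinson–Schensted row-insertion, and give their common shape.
P = [1, 2, 5, 8] / [3, 7] / [4, 9] / [6];  Q = [1, 2, 6, 7] / [3, 8] / [4, 9] / [5];  common shape = (4, 2, 2, 1)

Row-insert the values π_1, π_2, … into P one at a time, bumping the leftmost entry strictly greater than the inserted value down to the next row. The recording tableau Q records, in position (i, j), the step at which that cell was added to P.
  Insert 1 (step 1): P = [1];  Q = [1]
  Insert 6 (step 2): P = [1, 6];  Q = [1, 2]
  Insert 4 (step 3): P = [1, 4] / [6];  Q = [1, 2] / [3]
  Insert 3 (step 4): P = [1, 3] / [4] / [6];  Q = [1, 2] / [3] / [4]
  Insert 2 (step 5): P = [1, 2] / [3] / [4] / [6];  Q = [1, 2] / [3] / [4] / [5]
  Insert 7 (step 6): P = [1, 2, 7] / [3] / [4] / [6];  Q = [1, 2, 6] / [3] / [4] / [5]
  Insert 9 (step 7): P = [1, 2, 7, 9] / [3] / [4] / [6];  Q = [1, 2, 6, 7] / [3] / [4] / [5]
  Insert 8 (step 8): P = [1, 2, 7, 8] / [3, 9] / [4] / [6];  Q = [1, 2, 6, 7] / [3, 8] / [4] / [5]
  Insert 5 (step 9): P = [1, 2, 5, 8] / [3, 7] / [4, 9] / [6];  Q = [1, 2, 6, 7] / [3, 8] / [4, 9] / [5]
Final shape: (4, 2, 2, 1).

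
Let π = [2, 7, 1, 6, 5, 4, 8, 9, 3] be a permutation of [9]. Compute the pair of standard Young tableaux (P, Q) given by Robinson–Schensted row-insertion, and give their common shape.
P = [1, 3, 8, 9] / [2, 4] / [5] / [6] / [7];  Q = [1, 2, 7, 8] / [3, 4] / [5] / [6] / [9];  common shape = (4, 2, 1, 1, 1)

Row-insert the values π_1, π_2, … into P one at a time, bumping the leftmost entry strictly greater than the inserted value down to the next row. The recording tableau Q records, in position (i, j), the step at which that cell was added to P.
  Insert 2 (step 1): P = [2];  Q = [1]
  Insert 7 (step 2): P = [2, 7];  Q = [1, 2]
  Insert 1 (step 3): P = [1, 7] / [2];  Q = [1, 2] / [3]
  Insert 6 (step 4): P = [1, 6] / [2, 7];  Q = [1, 2] / [3, 4]
  Insert 5 (step 5): P = [1, 5] / [2, 6] / [7];  Q = [1, 2] / [3, 4] / [5]
  Insert 4 (step 6): P = [1, 4] / [2, 5] / [6] / [7];  Q = [1, 2] / [3, 4] / [5] / [6]
  Insert 8 (step 7): P = [1, 4, 8] / [2, 5] / [6] / [7];  Q = [1, 2, 7] / [3, 4] / [5] / [6]
  Insert 9 (step 8): P = [1, 4, 8, 9] / [2, 5] / [6] / [7];  Q = [1, 2, 7, 8] / [3, 4] / [5] / [6]
  Insert 3 (step 9): P = [1, 3, 8, 9] / [2, 4] / [5] / [6] / [7];  Q = [1, 2, 7, 8] / [3, 4] / [5] / [6] / [9]
Final shape: (4, 2, 1, 1, 1).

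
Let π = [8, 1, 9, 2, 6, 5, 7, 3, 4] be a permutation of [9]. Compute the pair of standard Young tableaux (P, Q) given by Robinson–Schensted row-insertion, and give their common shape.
P = [1, 2, 3, 4] / [5, 7] / [6, 9] / [8];  Q = [1, 3, 5, 7] / [2, 4] / [6, 9] / [8];  common shape = (4, 2, 2, 1)

Row-insert the values π_1, π_2, … into P one at a time, bumping the leftmost entry strictly greater than the inserted value down to the next row. The recording tableau Q records, in position (i, j), the step at which that cell was added to P.
  Insert 8 (step 1): P = [8];  Q = [1]
  Insert 1 (step 2): P = [1] / [8];  Q = [1] / [2]
  Insert 9 (step 3): P = [1, 9] / [8];  Q = [1, 3] / [2]
  Insert 2 (step 4): P = [1, 2] / [8, 9];  Q = [1, 3] / [2, 4]
  Insert 6 (step 5): P = [1, 2, 6] / [8, 9];  Q = [1, 3, 5] / [2, 4]
  Insert 5 (step 6): P = [1, 2, 5] / [6, 9] / [8];  Q = [1, 3, 5] / [2, 4] / [6]
  Insert 7 (step 7): P = [1, 2, 5, 7] / [6, 9] / [8];  Q = [1, 3, 5, 7] / [2, 4] / [6]
  Insert 3 (step 8): P = [1, 2, 3, 7] / [5, 9] / [6] / [8];  Q = [1, 3, 5, 7] / [2, 4] / [6] / [8]
  Insert 4 (step 9): P = [1, 2, 3, 4] / [5, 7] / [6, 9] / [8];  Q = [1, 3, 5, 7] / [2, 4] / [6, 9] / [8]
Final shape: (4, 2, 2, 1).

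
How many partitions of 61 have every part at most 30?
p(61, parts ≤ 30) = 1092876

Use the recurrence p(n, m) = p(n, m−1) + p(n−m, m): either the largest part is < m (count p(n, m−1)) or the largest part is exactly m (remove one copy of m, count p(n−m, m)). With p(0, ·) = 1 this gives p(61, parts ≤ 30) = 1092876. (By conjugating Young diagrams, this also counts partitions of 61 into at most 30 parts.)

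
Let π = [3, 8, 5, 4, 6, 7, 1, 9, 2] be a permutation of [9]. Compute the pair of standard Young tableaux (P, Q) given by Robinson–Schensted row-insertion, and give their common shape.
P = [1, 2, 6, 7, 9] / [3, 4] / [5] / [8];  Q = [1, 2, 5, 6, 8] / [3, 9] / [4] / [7];  common shape = (5, 2, 1, 1)

Row-insert the values π_1, π_2, … into P one at a time, bumping the leftmost entry strictly greater than the inserted value down to the next row. The recording tableau Q records, in position (i, j), the step at which that cell was added to P.
  Insert 3 (step 1): P = [3];  Q = [1]
  Insert 8 (step 2): P = [3, 8];  Q = [1, 2]
  Insert 5 (step 3): P = [3, 5] / [8];  Q = [1, 2] / [3]
  Insert 4 (step 4): P = [3, 4] / [5] / [8];  Q = [1, 2] / [3] / [4]
  Insert 6 (step 5): P = [3, 4, 6] / [5] / [8];  Q = [1, 2, 5] / [3] / [4]
  Insert 7 (step 6): P = [3, 4, 6, 7] / [5] / [8];  Q = [1, 2, 5, 6] / [3] / [4]
  Insert 1 (step 7): P = [1, 4, 6, 7] / [3] / [5] / [8];  Q = [1, 2, 5, 6] / [3] / [4] / [7]
  Insert 9 (step 8): P = [1, 4, 6, 7, 9] / [3] / [5] / [8];  Q = [1, 2, 5, 6, 8] / [3] / [4] / [7]
  Insert 2 (step 9): P = [1, 2, 6, 7, 9] / [3, 4] / [5] / [8];  Q = [1, 2, 5, 6, 8] / [3, 9] / [4] / [7]
Final shape: (5, 2, 1, 1).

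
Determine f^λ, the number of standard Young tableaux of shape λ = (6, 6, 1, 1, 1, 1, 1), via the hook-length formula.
# SYT of shape (6, 6, 1, 1, 1, 1, 1) = 259896

Hook-length formula: f^λ = n! / Π hook(c), product over all cells c of the Young diagram. For λ = (6, 6, 1, 1, 1, 1, 1), n = 17 boxes. Hook lengths by row (left-to-right, top-to-bottom): [12, 6, 5, 4, 3, 2]; [11, 5, 4, 3, 2, 1]; [5]; [4]; [3]; [2]; [1]. Product of hooks = 1368576000. So f^λ = 17! / 1368576000 = 355687428096000 / 1368576000 = 259896.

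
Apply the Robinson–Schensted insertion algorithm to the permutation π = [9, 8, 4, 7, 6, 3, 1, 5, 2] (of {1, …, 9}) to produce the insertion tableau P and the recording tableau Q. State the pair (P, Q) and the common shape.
P = [1, 2] / [3, 5] / [4, 6] / [7] / [8] / [9];  Q = [1, 4] / [2, 8] / [3, 9] / [5] / [6] / [7];  common shape = (2, 2, 2, 1, 1, 1)

Row-insert the values π_1, π_2, … into P one at a time, bumping the leftmost entry strictly greater than the inserted value down to the next row. The recording tableau Q records, in position (i, j), the step at which that cell was added to P.
  Insert 9 (step 1): P = [9];  Q = [1]
  Insert 8 (step 2): P = [8] / [9];  Q = [1] / [2]
  Insert 4 (step 3): P = [4] / [8] / [9];  Q = [1] / [2] / [3]
  Insert 7 (step 4): P = [4, 7] / [8] / [9];  Q = [1, 4] / [2] / [3]
  Insert 6 (step 5): P = [4, 6] / [7] / [8] / [9];  Q = [1, 4] / [2] / [3] / [5]
  Insert 3 (step 6): P = [3, 6] / [4] / [7] / [8] / [9];  Q = [1, 4] / [2] / [3] / [5] / [6]
  Insert 1 (step 7): P = [1, 6] / [3] / [4] / [7] / [8] / [9];  Q = [1, 4] / [2] / [3] / [5] / [6] / [7]
  Insert 5 (step 8): P = [1, 5] / [3, 6] / [4] / [7] / [8] / [9];  Q = [1, 4] / [2, 8] / [3] / [5] / [6] / [7]
  Insert 2 (step 9): P = [1, 2] / [3, 5] / [4, 6] / [7] / [8] / [9];  Q = [1, 4] / [2, 8] / [3, 9] / [5] / [6] / [7]
Final shape: (2, 2, 2, 1, 1, 1).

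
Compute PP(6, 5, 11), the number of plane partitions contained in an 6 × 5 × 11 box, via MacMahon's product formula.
PP(6, 5, 11) = 3792054662892288

Evaluate the triple product over i = 1..6, j = 1..5, k = 1..11. The factors are (2/1) · (3/2) · (4/3) · (5/4) · (6/5) · (7/6) · (8/7) · (9/8) · … (330 factors total). The numerators and denominators telescope so the product is an integer; carrying out the multiplication exactly gives PP(6, 5, 11) = 3792054662892288.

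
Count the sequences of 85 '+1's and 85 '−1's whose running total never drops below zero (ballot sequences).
C_85 = 1063353702922273835973036658043476458723103404520

These ballot sequences are counted by the Catalan number C_n = (1/(n + 1)) · C(2n, n). For n = 85: C_85 = (1/86) · C(170, 85) = 91448418451315549893681152591738975450186892788720/86 = 1063353702922273835973036658043476458723103404520.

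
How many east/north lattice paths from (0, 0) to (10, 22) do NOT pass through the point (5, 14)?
Number of paths = 49547004

Total paths from (0, 0) to (10, 22): C(32, 10) = 64512240. Paths through (5, 14): (paths (0, 0) → (5, 14)) × (paths (5, 14) → (10, 22)) = C(19, 5) · C(13, 5) = 11628 · 1287 = 14965236. Avoidance count = 64512240 − 14965236 = 49547004.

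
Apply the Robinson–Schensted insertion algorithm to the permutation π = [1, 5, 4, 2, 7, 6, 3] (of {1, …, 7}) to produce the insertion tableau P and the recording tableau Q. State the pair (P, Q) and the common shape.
P = [1, 2, 3] / [4, 6] / [5, 7];  Q = [1, 2, 5] / [3, 6] / [4, 7];  common shape = (3, 2, 2)

Row-insert the values π_1, π_2, … into P one at a time, bumping the leftmost entry strictly greater than the inserted value down to the next row. The recording tableau Q records, in position (i, j), the step at which that cell was added to P.
  Insert 1 (step 1): P = [1];  Q = [1]
  Insert 5 (step 2): P = [1, 5];  Q = [1, 2]
  Insert 4 (step 3): P = [1, 4] / [5];  Q = [1, 2] / [3]
  Insert 2 (step 4): P = [1, 2] / [4] / [5];  Q = [1, 2] / [3] / [4]
  Insert 7 (step 5): P = [1, 2, 7] / [4] / [5];  Q = [1, 2, 5] / [3] / [4]
  Insert 6 (step 6): P = [1, 2, 6] / [4, 7] / [5];  Q = [1, 2, 5] / [3, 6] / [4]
  Insert 3 (step 7): P = [1, 2, 3] / [4, 6] / [5, 7];  Q = [1, 2, 5] / [3, 6] / [4, 7]
Final shape: (3, 2, 2).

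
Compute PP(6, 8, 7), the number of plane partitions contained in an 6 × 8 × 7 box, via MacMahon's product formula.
PP(6, 8, 7) = 19702998159210080

Evaluate the triple product over i = 1..6, j = 1..8, k = 1..7. The factors are (2/1) · (3/2) · (4/3) · (5/4) · (6/5) · (7/6) · (8/7) · (3/2) · … (336 factors total). The numerators and denominators telescope so the product is an integer; carrying out the multiplication exactly gives PP(6, 8, 7) = 19702998159210080.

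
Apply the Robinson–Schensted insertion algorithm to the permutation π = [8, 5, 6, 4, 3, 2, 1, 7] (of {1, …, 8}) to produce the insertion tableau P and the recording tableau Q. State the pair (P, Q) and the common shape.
P = [1, 6, 7] / [2] / [3] / [4] / [5] / [8];  Q = [1, 3, 8] / [2] / [4] / [5] / [6] / [7];  common shape = (3, 1, 1, 1, 1, 1)

Row-insert the values π_1, π_2, … into P one at a time, bumping the leftmost entry strictly greater than the inserted value down to the next row. The recording tableau Q records, in position (i, j), the step at which that cell was added to P.
  Insert 8 (step 1): P = [8];  Q = [1]
  Insert 5 (step 2): P = [5] / [8];  Q = [1] / [2]
  Insert 6 (step 3): P = [5, 6] / [8];  Q = [1, 3] / [2]
  Insert 4 (step 4): P = [4, 6] / [5] / [8];  Q = [1, 3] / [2] / [4]
  Insert 3 (step 5): P = [3, 6] / [4] / [5] / [8];  Q = [1, 3] / [2] / [4] / [5]
  Insert 2 (step 6): P = [2, 6] / [3] / [4] / [5] / [8];  Q = [1, 3] / [2] / [4] / [5] / [6]
  Insert 1 (step 7): P = [1, 6] / [2] / [3] / [4] / [5] / [8];  Q = [1, 3] / [2] / [4] / [5] / [6] / [7]
  Insert 7 (step 8): P = [1, 6, 7] / [2] / [3] / [4] / [5] / [8];  Q = [1, 3, 8] / [2] / [4] / [5] / [6] / [7]
Final shape: (3, 1, 1, 1, 1, 1).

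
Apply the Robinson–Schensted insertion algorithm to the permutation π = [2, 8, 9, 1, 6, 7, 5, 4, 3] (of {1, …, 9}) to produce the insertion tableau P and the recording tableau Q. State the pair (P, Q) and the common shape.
P = [1, 3, 7] / [2, 4, 9] / [5] / [6] / [8];  Q = [1, 2, 3] / [4, 5, 6] / [7] / [8] / [9];  common shape = (3, 3, 1, 1, 1)

Row-insert the values π_1, π_2, … into P one at a time, bumping the leftmost entry strictly greater than the inserted value down to the next row. The recording tableau Q records, in position (i, j), the step at which that cell was added to P.
  Insert 2 (step 1): P = [2];  Q = [1]
  Insert 8 (step 2): P = [2, 8];  Q = [1, 2]
  Insert 9 (step 3): P = [2, 8, 9];  Q = [1, 2, 3]
  Insert 1 (step 4): P = [1, 8, 9] / [2];  Q = [1, 2, 3] / [4]
  Insert 6 (step 5): P = [1, 6, 9] / [2, 8];  Q = [1, 2, 3] / [4, 5]
  Insert 7 (step 6): P = [1, 6, 7] / [2, 8, 9];  Q = [1, 2, 3] / [4, 5, 6]
  Insert 5 (step 7): P = [1, 5, 7] / [2, 6, 9] / [8];  Q = [1, 2, 3] / [4, 5, 6] / [7]
  Insert 4 (step 8): P = [1, 4, 7] / [2, 5, 9] / [6] / [8];  Q = [1, 2, 3] / [4, 5, 6] / [7] / [8]
  Insert 3 (step 9): P = [1, 3, 7] / [2, 4, 9] / [5] / [6] / [8];  Q = [1, 2, 3] / [4, 5, 6] / [7] / [8] / [9]
Final shape: (3, 3, 1, 1, 1).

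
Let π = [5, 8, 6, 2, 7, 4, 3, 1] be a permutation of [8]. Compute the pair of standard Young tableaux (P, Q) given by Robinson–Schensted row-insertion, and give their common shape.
P = [1, 3, 7] / [2, 6] / [4] / [5] / [8];  Q = [1, 2, 5] / [3, 6] / [4] / [7] / [8];  common shape = (3, 2, 1, 1, 1)

Row-insert the values π_1, π_2, … into P one at a time, bumping the leftmost entry strictly greater than the inserted value down to the next row. The recording tableau Q records, in position (i, j), the step at which that cell was added to P.
  Insert 5 (step 1): P = [5];  Q = [1]
  Insert 8 (step 2): P = [5, 8];  Q = [1, 2]
  Insert 6 (step 3): P = [5, 6] / [8];  Q = [1, 2] / [3]
  Insert 2 (step 4): P = [2, 6] / [5] / [8];  Q = [1, 2] / [3] / [4]
  Insert 7 (step 5): P = [2, 6, 7] / [5] / [8];  Q = [1, 2, 5] / [3] / [4]
  Insert 4 (step 6): P = [2, 4, 7] / [5, 6] / [8];  Q = [1, 2, 5] / [3, 6] / [4]
  Insert 3 (step 7): P = [2, 3, 7] / [4, 6] / [5] / [8];  Q = [1, 2, 5] / [3, 6] / [4] / [7]
  Insert 1 (step 8): P = [1, 3, 7] / [2, 6] / [4] / [5] / [8];  Q = [1, 2, 5] / [3, 6] / [4] / [7] / [8]
Final shape: (3, 2, 1, 1, 1).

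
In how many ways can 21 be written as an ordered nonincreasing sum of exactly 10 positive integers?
p(21, 10 parts) = 55

Partitions of n into exactly k parts are in bijection with partitions of n − k into at most k parts (subtract 1 from each part). So p(21, exactly 10) = p(11, parts ≤ 10). Computing via the recurrence p(m, j) = p(m, j−1) + p(m−j, j) gives 55.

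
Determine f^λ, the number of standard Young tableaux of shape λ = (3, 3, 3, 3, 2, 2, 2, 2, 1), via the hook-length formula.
# SYT of shape (3, 3, 3, 3, 2, 2, 2, 2, 1) = 10287550

Hook-length formula: f^λ = n! / Π hook(c), product over all cells c of the Young diagram. For λ = (3, 3, 3, 3, 2, 2, 2, 2, 1), n = 21 boxes. Hook lengths by row (left-to-right, top-to-bottom): [11, 9, 4]; [10, 8, 3]; [9, 7, 2]; [8, 6, 1]; [6, 4]; [5, 3]; [4, 2]; [3, 1]; [1]. Product of hooks = 4966288588800. So f^λ = 21! / 4966288588800 = 51090942171709440000 / 4966288588800 = 10287550.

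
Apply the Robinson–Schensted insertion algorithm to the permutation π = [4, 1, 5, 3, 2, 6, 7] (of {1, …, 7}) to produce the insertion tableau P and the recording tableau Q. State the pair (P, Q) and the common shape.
P = [1, 2, 6, 7] / [3, 5] / [4];  Q = [1, 3, 6, 7] / [2, 4] / [5];  common shape = (4, 2, 1)

Row-insert the values π_1, π_2, … into P one at a time, bumping the leftmost entry strictly greater than the inserted value down to the next row. The recording tableau Q records, in position (i, j), the step at which that cell was added to P.
  Insert 4 (step 1): P = [4];  Q = [1]
  Insert 1 (step 2): P = [1] / [4];  Q = [1] / [2]
  Insert 5 (step 3): P = [1, 5] / [4];  Q = [1, 3] / [2]
  Insert 3 (step 4): P = [1, 3] / [4, 5];  Q = [1, 3] / [2, 4]
  Insert 2 (step 5): P = [1, 2] / [3, 5] / [4];  Q = [1, 3] / [2, 4] / [5]
  Insert 6 (step 6): P = [1, 2, 6] / [3, 5] / [4];  Q = [1, 3, 6] / [2, 4] / [5]
  Insert 7 (step 7): P = [1, 2, 6, 7] / [3, 5] / [4];  Q = [1, 3, 6, 7] / [2, 4] / [5]
Final shape: (4, 2, 1).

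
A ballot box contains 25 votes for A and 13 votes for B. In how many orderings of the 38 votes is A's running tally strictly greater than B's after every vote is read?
Strict-lead orderings = 1709984304

Total orderings of the 38 votes with 25 for A: C(38, 25) = 5414950296. By the Bertrand ballot formula (Cycle Lemma / reflection principle), the number of orderings in which A is strictly ahead of B throughout is (p − q)/(p + q) · C(p + q, p) = (25 − 13)/(25 + 13) · 5414950296 = 1709984304.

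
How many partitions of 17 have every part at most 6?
p(17, parts ≤ 6) = 163

Use the recurrence p(n, m) = p(n, m−1) + p(n−m, m): either the largest part is < m (count p(n, m−1)) or the largest part is exactly m (remove one copy of m, count p(n−m, m)). With p(0, ·) = 1 this gives p(17, parts ≤ 6) = 163. (By conjugating Young diagrams, this also counts partitions of 17 into at most 6 parts.)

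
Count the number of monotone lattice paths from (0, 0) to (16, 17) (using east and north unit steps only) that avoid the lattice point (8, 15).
Number of paths = 1144738980

Total paths from (0, 0) to (16, 17): C(33, 16) = 1166803110. Paths through (8, 15): (paths (0, 0) → (8, 15)) × (paths (8, 15) → (16, 17)) = C(23, 8) · C(10, 8) = 490314 · 45 = 22064130. Avoidance count = 1166803110 − 22064130 = 1144738980.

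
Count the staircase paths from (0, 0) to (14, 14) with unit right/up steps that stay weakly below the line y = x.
C_14 = 2674440

These NE paths below the diagonal are counted by the Catalan number C_n = (1/(n + 1)) · C(2n, n). For n = 14: C_14 = (1/15) · C(28, 14) = 40116600/15 = 2674440.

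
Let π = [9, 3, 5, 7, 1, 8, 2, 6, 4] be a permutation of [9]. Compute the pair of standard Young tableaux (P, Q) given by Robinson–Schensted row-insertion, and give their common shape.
P = [1, 2, 4, 8] / [3, 5, 6] / [7] / [9];  Q = [1, 3, 4, 6] / [2, 7, 8] / [5] / [9];  common shape = (4, 3, 1, 1)

Row-insert the values π_1, π_2, … into P one at a time, bumping the leftmost entry strictly greater than the inserted value down to the next row. The recording tableau Q records, in position (i, j), the step at which that cell was added to P.
  Insert 9 (step 1): P = [9];  Q = [1]
  Insert 3 (step 2): P = [3] / [9];  Q = [1] / [2]
  Insert 5 (step 3): P = [3, 5] / [9];  Q = [1, 3] / [2]
  Insert 7 (step 4): P = [3, 5, 7] / [9];  Q = [1, 3, 4] / [2]
  Insert 1 (step 5): P = [1, 5, 7] / [3] / [9];  Q = [1, 3, 4] / [2] / [5]
  Insert 8 (step 6): P = [1, 5, 7, 8] / [3] / [9];  Q = [1, 3, 4, 6] / [2] / [5]
  Insert 2 (step 7): P = [1, 2, 7, 8] / [3, 5] / [9];  Q = [1, 3, 4, 6] / [2, 7] / [5]
  Insert 6 (step 8): P = [1, 2, 6, 8] / [3, 5, 7] / [9];  Q = [1, 3, 4, 6] / [2, 7, 8] / [5]
  Insert 4 (step 9): P = [1, 2, 4, 8] / [3, 5, 6] / [7] / [9];  Q = [1, 3, 4, 6] / [2, 7, 8] / [5] / [9]
Final shape: (4, 3, 1, 1).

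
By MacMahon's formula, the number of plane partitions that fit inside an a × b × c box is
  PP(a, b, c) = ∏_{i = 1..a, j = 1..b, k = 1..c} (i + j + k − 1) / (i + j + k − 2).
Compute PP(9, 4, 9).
PP(9, 4, 9) = 1832516612010448

Evaluate the triple product over i = 1..9, j = 1..4, k = 1..9. The factors are (2/1) · (3/2) · (4/3) · (5/4) · (6/5) · (7/6) · (8/7) · (9/8) · … (324 factors total). The numerators and denominators telescope so the product is an integer; carrying out the multiplication exactly gives PP(9, 4, 9) = 1832516612010448.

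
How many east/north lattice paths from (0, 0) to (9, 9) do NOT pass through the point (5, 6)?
Number of paths = 32450

Total paths from (0, 0) to (9, 9): C(18, 9) = 48620. Paths through (5, 6): (paths (0, 0) → (5, 6)) × (paths (5, 6) → (9, 9)) = C(11, 5) · C(7, 4) = 462 · 35 = 16170. Avoidance count = 48620 − 16170 = 32450.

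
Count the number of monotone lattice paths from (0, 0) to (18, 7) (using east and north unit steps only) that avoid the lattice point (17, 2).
Number of paths = 479674

Total paths from (0, 0) to (18, 7): C(25, 18) = 480700. Paths through (17, 2): (paths (0, 0) → (17, 2)) × (paths (17, 2) → (18, 7)) = C(19, 17) · C(6, 1) = 171 · 6 = 1026. Avoidance count = 480700 − 1026 = 479674.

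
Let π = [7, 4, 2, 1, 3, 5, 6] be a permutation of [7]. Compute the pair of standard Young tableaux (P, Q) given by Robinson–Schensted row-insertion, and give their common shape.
P = [1, 3, 5, 6] / [2] / [4] / [7];  Q = [1, 5, 6, 7] / [2] / [3] / [4];  common shape = (4, 1, 1, 1)

Row-insert the values π_1, π_2, … into P one at a time, bumping the leftmost entry strictly greater than the inserted value down to the next row. The recording tableau Q records, in position (i, j), the step at which that cell was added to P.
  Insert 7 (step 1): P = [7];  Q = [1]
  Insert 4 (step 2): P = [4] / [7];  Q = [1] / [2]
  Insert 2 (step 3): P = [2] / [4] / [7];  Q = [1] / [2] / [3]
  Insert 1 (step 4): P = [1] / [2] / [4] / [7];  Q = [1] / [2] / [3] / [4]
  Insert 3 (step 5): P = [1, 3] / [2] / [4] / [7];  Q = [1, 5] / [2] / [3] / [4]
  Insert 5 (step 6): P = [1, 3, 5] / [2] / [4] / [7];  Q = [1, 5, 6] / [2] / [3] / [4]
  Insert 6 (step 7): P = [1, 3, 5, 6] / [2] / [4] / [7];  Q = [1, 5, 6, 7] / [2] / [3] / [4]
Final shape: (4, 1, 1, 1).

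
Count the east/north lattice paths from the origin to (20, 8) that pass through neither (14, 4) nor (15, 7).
Number of paths = 1515681

Inclusion–exclusion. Total paths: C(28, 20) = 3108105. Through P₁: C(18, 14)·C(10, 6) = 642600. Through P₂: C(22, 15)·C(6, 5) = 1023264. Since P₁ is strictly southwest of P₂, a monotone path through both must visit P₁ then P₂; paths through both = C(18, 14)·C(4, 1)·C(6, 5) = 73440. Avoid both = 3108105 − 642600 − 1023264 + 73440 = 1515681.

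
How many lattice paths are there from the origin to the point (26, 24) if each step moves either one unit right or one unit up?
Number of paths = 121548660036300

A monotone lattice path from (0, 0) to (26, 24) consists of 26 east steps and 24 north steps in some order, so it is determined by which 26 of the 50 steps are east. The count is C(50, 26) = 121548660036300.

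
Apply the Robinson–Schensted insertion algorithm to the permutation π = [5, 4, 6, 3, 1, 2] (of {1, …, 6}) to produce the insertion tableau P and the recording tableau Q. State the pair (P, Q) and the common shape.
P = [1, 2] / [3, 6] / [4] / [5];  Q = [1, 3] / [2, 6] / [4] / [5];  common shape = (2, 2, 1, 1)

Row-insert the values π_1, π_2, … into P one at a time, bumping the leftmost entry strictly greater than the inserted value down to the next row. The recording tableau Q records, in position (i, j), the step at which that cell was added to P.
  Insert 5 (step 1): P = [5];  Q = [1]
  Insert 4 (step 2): P = [4] / [5];  Q = [1] / [2]
  Insert 6 (step 3): P = [4, 6] / [5];  Q = [1, 3] / [2]
  Insert 3 (step 4): P = [3, 6] / [4] / [5];  Q = [1, 3] / [2] / [4]
  Insert 1 (step 5): P = [1, 6] / [3] / [4] / [5];  Q = [1, 3] / [2] / [4] / [5]
  Insert 2 (step 6): P = [1, 2] / [3, 6] / [4] / [5];  Q = [1, 3] / [2, 6] / [4] / [5]
Final shape: (2, 2, 1, 1).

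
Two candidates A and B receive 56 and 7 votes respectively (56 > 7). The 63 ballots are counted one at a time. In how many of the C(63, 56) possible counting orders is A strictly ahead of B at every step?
Strict-lead orderings = 430321633

Total orderings of the 63 votes with 56 for A: C(63, 56) = 553270671. By the Bertrand ballot formula (Cycle Lemma / reflection principle), the number of orderings in which A is strictly ahead of B throughout is (p − q)/(p + q) · C(p + q, p) = (56 − 7)/(56 + 7) · 553270671 = 430321633.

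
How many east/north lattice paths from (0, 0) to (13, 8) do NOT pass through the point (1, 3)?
Number of paths = 178738

Total paths from (0, 0) to (13, 8): C(21, 13) = 203490. Paths through (1, 3): (paths (0, 0) → (1, 3)) × (paths (1, 3) → (13, 8)) = C(4, 1) · C(17, 12) = 4 · 6188 = 24752. Avoidance count = 203490 − 24752 = 178738.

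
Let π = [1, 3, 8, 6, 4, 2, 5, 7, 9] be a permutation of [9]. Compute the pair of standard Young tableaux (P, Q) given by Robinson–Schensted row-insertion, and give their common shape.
P = [1, 2, 4, 5, 7, 9] / [3] / [6] / [8];  Q = [1, 2, 3, 7, 8, 9] / [4] / [5] / [6];  common shape = (6, 1, 1, 1)

Row-insert the values π_1, π_2, … into P one at a time, bumping the leftmost entry strictly greater than the inserted value down to the next row. The recording tableau Q records, in position (i, j), the step at which that cell was added to P.
  Insert 1 (step 1): P = [1];  Q = [1]
  Insert 3 (step 2): P = [1, 3];  Q = [1, 2]
  Insert 8 (step 3): P = [1, 3, 8];  Q = [1, 2, 3]
  Insert 6 (step 4): P = [1, 3, 6] / [8];  Q = [1, 2, 3] / [4]
  Insert 4 (step 5): P = [1, 3, 4] / [6] / [8];  Q = [1, 2, 3] / [4] / [5]
  Insert 2 (step 6): P = [1, 2, 4] / [3] / [6] / [8];  Q = [1, 2, 3] / [4] / [5] / [6]
  Insert 5 (step 7): P = [1, 2, 4, 5] / [3] / [6] / [8];  Q = [1, 2, 3, 7] / [4] / [5] / [6]
  Insert 7 (step 8): P = [1, 2, 4, 5, 7] / [3] / [6] / [8];  Q = [1, 2, 3, 7, 8] / [4] / [5] / [6]
  Insert 9 (step 9): P = [1, 2, 4, 5, 7, 9] / [3] / [6] / [8];  Q = [1, 2, 3, 7, 8, 9] / [4] / [5] / [6]
Final shape: (6, 1, 1, 1).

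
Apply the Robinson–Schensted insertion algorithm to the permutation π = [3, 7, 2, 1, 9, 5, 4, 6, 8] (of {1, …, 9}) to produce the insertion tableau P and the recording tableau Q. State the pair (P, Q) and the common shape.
P = [1, 4, 6, 8] / [2, 5, 9] / [3, 7];  Q = [1, 2, 5, 9] / [3, 6, 8] / [4, 7];  common shape = (4, 3, 2)

Row-insert the values π_1, π_2, … into P one at a time, bumping the leftmost entry strictly greater than the inserted value down to the next row. The recording tableau Q records, in position (i, j), the step at which that cell was added to P.
  Insert 3 (step 1): P = [3];  Q = [1]
  Insert 7 (step 2): P = [3, 7];  Q = [1, 2]
  Insert 2 (step 3): P = [2, 7] / [3];  Q = [1, 2] / [3]
  Insert 1 (step 4): P = [1, 7] / [2] / [3];  Q = [1, 2] / [3] / [4]
  Insert 9 (step 5): P = [1, 7, 9] / [2] / [3];  Q = [1, 2, 5] / [3] / [4]
  Insert 5 (step 6): P = [1, 5, 9] / [2, 7] / [3];  Q = [1, 2, 5] / [3, 6] / [4]
  Insert 4 (step 7): P = [1, 4, 9] / [2, 5] / [3, 7];  Q = [1, 2, 5] / [3, 6] / [4, 7]
  Insert 6 (step 8): P = [1, 4, 6] / [2, 5, 9] / [3, 7];  Q = [1, 2, 5] / [3, 6, 8] / [4, 7]
  Insert 8 (step 9): P = [1, 4, 6, 8] / [2, 5, 9] / [3, 7];  Q = [1, 2, 5, 9] / [3, 6, 8] / [4, 7]
Final shape: (4, 3, 2).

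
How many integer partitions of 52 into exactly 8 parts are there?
p(52, 8 parts) = 15765

Partitions of n into exactly k parts are in bijection with partitions of n − k into at most k parts (subtract 1 from each part). So p(52, exactly 8) = p(44, parts ≤ 8). Computing via the recurrence p(m, j) = p(m, j−1) + p(m−j, j) gives 15765.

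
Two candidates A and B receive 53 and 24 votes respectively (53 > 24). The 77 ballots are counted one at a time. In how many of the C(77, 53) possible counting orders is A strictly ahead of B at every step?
Strict-lead orderings = 20615476731532656300

Total orderings of the 77 votes with 53 for A: C(77, 53) = 54737645114759121900. By the Bertrand ballot formula (Cycle Lemma / reflection principle), the number of orderings in which A is strictly ahead of B throughout is (p − q)/(p + q) · C(p + q, p) = (53 − 24)/(53 + 24) · 54737645114759121900 = 20615476731532656300.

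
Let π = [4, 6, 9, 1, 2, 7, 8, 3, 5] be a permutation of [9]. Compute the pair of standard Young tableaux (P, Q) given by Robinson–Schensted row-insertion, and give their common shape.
P = [1, 2, 3, 5] / [4, 6, 7, 8] / [9];  Q = [1, 2, 3, 7] / [4, 5, 6, 9] / [8];  common shape = (4, 4, 1)

Row-insert the values π_1, π_2, … into P one at a time, bumping the leftmost entry strictly greater than the inserted value down to the next row. The recording tableau Q records, in position (i, j), the step at which that cell was added to P.
  Insert 4 (step 1): P = [4];  Q = [1]
  Insert 6 (step 2): P = [4, 6];  Q = [1, 2]
  Insert 9 (step 3): P = [4, 6, 9];  Q = [1, 2, 3]
  Insert 1 (step 4): P = [1, 6, 9] / [4];  Q = [1, 2, 3] / [4]
  Insert 2 (step 5): P = [1, 2, 9] / [4, 6];  Q = [1, 2, 3] / [4, 5]
  Insert 7 (step 6): P = [1, 2, 7] / [4, 6, 9];  Q = [1, 2, 3] / [4, 5, 6]
  Insert 8 (step 7): P = [1, 2, 7, 8] / [4, 6, 9];  Q = [1, 2, 3, 7] / [4, 5, 6]
  Insert 3 (step 8): P = [1, 2, 3, 8] / [4, 6, 7] / [9];  Q = [1, 2, 3, 7] / [4, 5, 6] / [8]
  Insert 5 (step 9): P = [1, 2, 3, 5] / [4, 6, 7, 8] / [9];  Q = [1, 2, 3, 7] / [4, 5, 6, 9] / [8]
Final shape: (4, 4, 1).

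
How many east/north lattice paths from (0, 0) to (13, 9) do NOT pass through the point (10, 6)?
Number of paths = 337260

Total paths from (0, 0) to (13, 9): C(22, 13) = 497420. Paths through (10, 6): (paths (0, 0) → (10, 6)) × (paths (10, 6) → (13, 9)) = C(16, 10) · C(6, 3) = 8008 · 20 = 160160. Avoidance count = 497420 − 160160 = 337260.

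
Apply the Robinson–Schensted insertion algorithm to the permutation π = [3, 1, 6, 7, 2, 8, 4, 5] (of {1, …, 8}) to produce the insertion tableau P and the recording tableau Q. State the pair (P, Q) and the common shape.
P = [1, 2, 4, 5] / [3, 6, 7, 8];  Q = [1, 3, 4, 6] / [2, 5, 7, 8];  common shape = (4, 4)

Row-insert the values π_1, π_2, … into P one at a time, bumping the leftmost entry strictly greater than the inserted value down to the next row. The recording tableau Q records, in position (i, j), the step at which that cell was added to P.
  Insert 3 (step 1): P = [3];  Q = [1]
  Insert 1 (step 2): P = [1] / [3];  Q = [1] / [2]
  Insert 6 (step 3): P = [1, 6] / [3];  Q = [1, 3] / [2]
  Insert 7 (step 4): P = [1, 6, 7] / [3];  Q = [1, 3, 4] / [2]
  Insert 2 (step 5): P = [1, 2, 7] / [3, 6];  Q = [1, 3, 4] / [2, 5]
  Insert 8 (step 6): P = [1, 2, 7, 8] / [3, 6];  Q = [1, 3, 4, 6] / [2, 5]
  Insert 4 (step 7): P = [1, 2, 4, 8] / [3, 6, 7];  Q = [1, 3, 4, 6] / [2, 5, 7]
  Insert 5 (step 8): P = [1, 2, 4, 5] / [3, 6, 7, 8];  Q = [1, 3, 4, 6] / [2, 5, 7, 8]
Final shape: (4, 4).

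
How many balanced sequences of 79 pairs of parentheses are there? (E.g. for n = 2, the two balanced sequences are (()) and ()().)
C_79 = 289450081175264899454283846029490767264392230

These balanced parentheses are counted by the Catalan number C_n = (1/(n + 1)) · C(2n, n). For n = 79: C_79 = (1/80) · C(158, 79) = 23156006494021191956342707682359261381151378400/80 = 289450081175264899454283846029490767264392230.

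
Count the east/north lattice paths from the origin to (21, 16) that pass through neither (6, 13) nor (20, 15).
Number of paths = 6364260318

Inclusion–exclusion. Total paths: C(37, 21) = 12875774670. Through P₁: C(19, 6)·C(18, 15) = 22139712. Through P₂: C(35, 20)·C(2, 1) = 6495886320. Since P₁ is strictly southwest of P₂, a monotone path through both must visit P₁ then P₂; paths through both = C(19, 6)·C(16, 14)·C(2, 1) = 6511680. Avoid both = 12875774670 − 22139712 − 6495886320 + 6511680 = 6364260318.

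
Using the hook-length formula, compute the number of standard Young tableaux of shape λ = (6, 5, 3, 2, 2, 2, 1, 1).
# SYT of shape (6, 5, 3, 2, 2, 2, 1, 1) = 2961389970

Hook-length formula: f^λ = n! / Π hook(c), product over all cells c of the Young diagram. For λ = (6, 5, 3, 2, 2, 2, 1, 1), n = 22 boxes. Hook lengths by row (left-to-right, top-to-bottom): [13, 10, 6, 4, 3, 1]; [11, 8, 4, 2, 1]; [8, 5, 1]; [6, 3]; [5, 2]; [4, 1]; [2]; [1]. Product of hooks = 379551744000. So f^λ = 22! / 379551744000 = 1124000727777607680000 / 379551744000 = 2961389970.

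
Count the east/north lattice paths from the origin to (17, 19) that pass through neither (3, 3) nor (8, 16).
Number of paths = 5564938680

Inclusion–exclusion. Total paths: C(36, 17) = 8597496600. Through P₁: C(6, 3)·C(30, 14) = 2908453500. Through P₂: C(24, 8)·C(12, 9) = 161803620. Since P₁ is strictly southwest of P₂, a monotone path through both must visit P₁ then P₂; paths through both = C(6, 3)·C(18, 5)·C(12, 9) = 37699200. Avoid both = 8597496600 − 2908453500 − 161803620 + 37699200 = 5564938680.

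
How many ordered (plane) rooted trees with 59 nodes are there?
C_58 = 104088460289122304033498318812080

These ordered rooted trees are counted by the Catalan number C_n = (1/(n + 1)) · C(2n, n). For n = 58: C_58 = (1/59) · C(116, 58) = 6141219157058215937976400809912720/59 = 104088460289122304033498318812080.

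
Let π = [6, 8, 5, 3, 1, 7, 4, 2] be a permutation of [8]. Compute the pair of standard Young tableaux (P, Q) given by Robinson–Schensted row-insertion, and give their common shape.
P = [1, 2] / [3, 4] / [5, 7] / [6, 8];  Q = [1, 2] / [3, 6] / [4, 7] / [5, 8];  common shape = (2, 2, 2, 2)

Row-insert the values π_1, π_2, … into P one at a time, bumping the leftmost entry strictly greater than the inserted value down to the next row. The recording tableau Q records, in position (i, j), the step at which that cell was added to P.
  Insert 6 (step 1): P = [6];  Q = [1]
  Insert 8 (step 2): P = [6, 8];  Q = [1, 2]
  Insert 5 (step 3): P = [5, 8] / [6];  Q = [1, 2] / [3]
  Insert 3 (step 4): P = [3, 8] / [5] / [6];  Q = [1, 2] / [3] / [4]
  Insert 1 (step 5): P = [1, 8] / [3] / [5] / [6];  Q = [1, 2] / [3] / [4] / [5]
  Insert 7 (step 6): P = [1, 7] / [3, 8] / [5] / [6];  Q = [1, 2] / [3, 6] / [4] / [5]
  Insert 4 (step 7): P = [1, 4] / [3, 7] / [5, 8] / [6];  Q = [1, 2] / [3, 6] / [4, 7] / [5]
  Insert 2 (step 8): P = [1, 2] / [3, 4] / [5, 7] / [6, 8];  Q = [1, 2] / [3, 6] / [4, 7] / [5, 8]
Final shape: (2, 2, 2, 2).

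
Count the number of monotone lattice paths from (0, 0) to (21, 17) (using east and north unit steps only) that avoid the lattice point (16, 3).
Number of paths = 28769875848

Total paths from (0, 0) to (21, 17): C(38, 21) = 28781143380. Paths through (16, 3): (paths (0, 0) → (16, 3)) × (paths (16, 3) → (21, 17)) = C(19, 16) · C(19, 5) = 969 · 11628 = 11267532. Avoidance count = 28781143380 − 11267532 = 28769875848.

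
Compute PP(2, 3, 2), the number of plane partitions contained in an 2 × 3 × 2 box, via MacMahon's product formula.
PP(2, 3, 2) = 50

Evaluate the triple product over i = 1..2, j = 1..3, k = 1..2. The factors are (2/1) · (3/2) · (3/2) · (4/3) · (4/3) · (5/4) · (3/2) · (4/3) · … (12 factors total). The numerators and denominators telescope so the product is an integer; carrying out the multiplication exactly gives PP(2, 3, 2) = 50.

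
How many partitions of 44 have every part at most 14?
p(44, parts ≤ 14) = 52888

Use the recurrence p(n, m) = p(n, m−1) + p(n−m, m): either the largest part is < m (count p(n, m−1)) or the largest part is exactly m (remove one copy of m, count p(n−m, m)). With p(0, ·) = 1 this gives p(44, parts ≤ 14) = 52888. (By conjugating Young diagrams, this also counts partitions of 44 into at most 14 parts.)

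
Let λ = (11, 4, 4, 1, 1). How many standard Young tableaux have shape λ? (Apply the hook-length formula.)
# SYT of shape (11, 4, 4, 1, 1) = 42325920

Hook-length formula: f^λ = n! / Π hook(c), product over all cells c of the Young diagram. For λ = (11, 4, 4, 1, 1), n = 21 boxes. Hook lengths by row (left-to-right, top-to-bottom): [15, 12, 11, 10, 7, 6, 5, 4, 3, 2, 1]; [7, 4, 3, 2]; [6, 3, 2, 1]; [2]; [1]. Product of hooks = 1207084032000. So f^λ = 21! / 1207084032000 = 51090942171709440000 / 1207084032000 = 42325920.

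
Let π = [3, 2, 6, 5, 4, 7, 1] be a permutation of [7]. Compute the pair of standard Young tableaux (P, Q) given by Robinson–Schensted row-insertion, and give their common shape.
P = [1, 4, 7] / [2, 5] / [3] / [6];  Q = [1, 3, 6] / [2, 4] / [5] / [7];  common shape = (3, 2, 1, 1)

Row-insert the values π_1, π_2, … into P one at a time, bumping the leftmost entry strictly greater than the inserted value down to the next row. The recording tableau Q records, in position (i, j), the step at which that cell was added to P.
  Insert 3 (step 1): P = [3];  Q = [1]
  Insert 2 (step 2): P = [2] / [3];  Q = [1] / [2]
  Insert 6 (step 3): P = [2, 6] / [3];  Q = [1, 3] / [2]
  Insert 5 (step 4): P = [2, 5] / [3, 6];  Q = [1, 3] / [2, 4]
  Insert 4 (step 5): P = [2, 4] / [3, 5] / [6];  Q = [1, 3] / [2, 4] / [5]
  Insert 7 (step 6): P = [2, 4, 7] / [3, 5] / [6];  Q = [1, 3, 6] / [2, 4] / [5]
  Insert 1 (step 7): P = [1, 4, 7] / [2, 5] / [3] / [6];  Q = [1, 3, 6] / [2, 4] / [5] / [7]
Final shape: (3, 2, 1, 1).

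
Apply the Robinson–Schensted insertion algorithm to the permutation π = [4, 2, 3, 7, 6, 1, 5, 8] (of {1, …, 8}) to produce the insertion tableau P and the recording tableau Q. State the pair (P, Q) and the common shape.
P = [1, 3, 5, 8] / [2, 6] / [4, 7];  Q = [1, 3, 4, 8] / [2, 5] / [6, 7];  common shape = (4, 2, 2)

Row-insert the values π_1, π_2, … into P one at a time, bumping the leftmost entry strictly greater than the inserted value down to the next row. The recording tableau Q records, in position (i, j), the step at which that cell was added to P.
  Insert 4 (step 1): P = [4];  Q = [1]
  Insert 2 (step 2): P = [2] / [4];  Q = [1] / [2]
  Insert 3 (step 3): P = [2, 3] / [4];  Q = [1, 3] / [2]
  Insert 7 (step 4): P = [2, 3, 7] / [4];  Q = [1, 3, 4] / [2]
  Insert 6 (step 5): P = [2, 3, 6] / [4, 7];  Q = [1, 3, 4] / [2, 5]
  Insert 1 (step 6): P = [1, 3, 6] / [2, 7] / [4];  Q = [1, 3, 4] / [2, 5] / [6]
  Insert 5 (step 7): P = [1, 3, 5] / [2, 6] / [4, 7];  Q = [1, 3, 4] / [2, 5] / [6, 7]
  Insert 8 (step 8): P = [1, 3, 5, 8] / [2, 6] / [4, 7];  Q = [1, 3, 4, 8] / [2, 5] / [6, 7]
Final shape: (4, 2, 2).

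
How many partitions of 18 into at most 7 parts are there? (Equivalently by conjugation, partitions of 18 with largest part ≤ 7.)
p(18, parts ≤ 7) = 248

Use the recurrence p(n, m) = p(n, m−1) + p(n−m, m): either the largest part is < m (count p(n, m−1)) or the largest part is exactly m (remove one copy of m, count p(n−m, m)). With p(0, ·) = 1 this gives p(18, parts ≤ 7) = 248. (By conjugating Young diagrams, this also counts partitions of 18 into at most 7 parts.)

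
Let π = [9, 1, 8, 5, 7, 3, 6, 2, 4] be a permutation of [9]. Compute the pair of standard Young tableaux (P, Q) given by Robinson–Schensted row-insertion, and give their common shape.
P = [1, 2, 4] / [3, 6] / [5, 7] / [8] / [9];  Q = [1, 3, 5] / [2, 7] / [4, 9] / [6] / [8];  common shape = (3, 2, 2, 1, 1)

Row-insert the values π_1, π_2, … into P one at a time, bumping the leftmost entry strictly greater than the inserted value down to the next row. The recording tableau Q records, in position (i, j), the step at which that cell was added to P.
  Insert 9 (step 1): P = [9];  Q = [1]
  Insert 1 (step 2): P = [1] / [9];  Q = [1] / [2]
  Insert 8 (step 3): P = [1, 8] / [9];  Q = [1, 3] / [2]
  Insert 5 (step 4): P = [1, 5] / [8] / [9];  Q = [1, 3] / [2] / [4]
  Insert 7 (step 5): P = [1, 5, 7] / [8] / [9];  Q = [1, 3, 5] / [2] / [4]
  Insert 3 (step 6): P = [1, 3, 7] / [5] / [8] / [9];  Q = [1, 3, 5] / [2] / [4] / [6]
  Insert 6 (step 7): P = [1, 3, 6] / [5, 7] / [8] / [9];  Q = [1, 3, 5] / [2, 7] / [4] / [6]
  Insert 2 (step 8): P = [1, 2, 6] / [3, 7] / [5] / [8] / [9];  Q = [1, 3, 5] / [2, 7] / [4] / [6] / [8]
  Insert 4 (step 9): P = [1, 2, 4] / [3, 6] / [5, 7] / [8] / [9];  Q = [1, 3, 5] / [2, 7] / [4, 9] / [6] / [8]
Final shape: (3, 2, 2, 1, 1).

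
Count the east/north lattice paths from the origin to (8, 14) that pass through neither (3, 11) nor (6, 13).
Number of paths = 228910

Inclusion–exclusion. Total paths: C(22, 8) = 319770. Through P₁: C(14, 3)·C(8, 5) = 20384. Through P₂: C(19, 6)·C(3, 2) = 81396. Since P₁ is strictly southwest of P₂, a monotone path through both must visit P₁ then P₂; paths through both = C(14, 3)·C(5, 3)·C(3, 2) = 10920. Avoid both = 319770 − 20384 − 81396 + 10920 = 228910.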